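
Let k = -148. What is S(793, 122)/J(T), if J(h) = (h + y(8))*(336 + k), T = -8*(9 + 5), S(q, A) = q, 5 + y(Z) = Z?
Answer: -793/20492 ≈ -0.038698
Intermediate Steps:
y(Z) = -5 + Z
T = -112 (T = -8*14 = -112)
J(h) = 564 + 188*h (J(h) = (h + (-5 + 8))*(336 - 148) = (h + 3)*188 = (3 + h)*188 = 564 + 188*h)
S(793, 122)/J(T) = 793/(564 + 188*(-112)) = 793/(564 - 21056) = 793/(-20492) = 793*(-1/20492) = -793/20492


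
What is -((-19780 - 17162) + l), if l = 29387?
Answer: 7555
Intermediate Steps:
-((-19780 - 17162) + l) = -((-19780 - 17162) + 29387) = -(-36942 + 29387) = -1*(-7555) = 7555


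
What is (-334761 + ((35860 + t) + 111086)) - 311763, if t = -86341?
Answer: -585919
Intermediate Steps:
(-334761 + ((35860 + t) + 111086)) - 311763 = (-334761 + ((35860 - 86341) + 111086)) - 311763 = (-334761 + (-50481 + 111086)) - 311763 = (-334761 + 60605) - 311763 = -274156 - 311763 = -585919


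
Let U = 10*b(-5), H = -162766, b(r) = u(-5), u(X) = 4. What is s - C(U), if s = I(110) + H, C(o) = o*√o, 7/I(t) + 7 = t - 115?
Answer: -1953199/12 - 80*√10 ≈ -1.6302e+5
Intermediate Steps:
b(r) = 4
I(t) = 7/(-122 + t) (I(t) = 7/(-7 + (t - 115)) = 7/(-7 + (-115 + t)) = 7/(-122 + t))
U = 40 (U = 10*4 = 40)
C(o) = o^(3/2)
s = -1953199/12 (s = 7/(-122 + 110) - 162766 = 7/(-12) - 162766 = 7*(-1/12) - 162766 = -7/12 - 162766 = -1953199/12 ≈ -1.6277e+5)
s - C(U) = -1953199/12 - 40^(3/2) = -1953199/12 - 80*√10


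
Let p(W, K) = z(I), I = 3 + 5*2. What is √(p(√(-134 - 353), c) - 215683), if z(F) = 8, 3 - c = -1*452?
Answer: 5*I*√8627 ≈ 464.41*I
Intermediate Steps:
c = 455 (c = 3 - (-1)*452 = 3 - 1*(-452) = 3 + 452 = 455)
I = 13 (I = 3 + 10 = 13)
p(W, K) = 8
√(p(√(-134 - 353), c) - 215683) = √(8 - 215683) = √(-215675) = 5*I*√8627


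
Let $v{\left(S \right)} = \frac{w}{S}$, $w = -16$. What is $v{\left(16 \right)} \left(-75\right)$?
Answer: $75$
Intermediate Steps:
$v{\left(S \right)} = - \frac{16}{S}$
$v{\left(16 \right)} \left(-75\right) = - \frac{16}{16} \left(-75\right) = \left(-16\right) \frac{1}{16} \left(-75\right) = \left(-1\right) \left(-75\right) = 75$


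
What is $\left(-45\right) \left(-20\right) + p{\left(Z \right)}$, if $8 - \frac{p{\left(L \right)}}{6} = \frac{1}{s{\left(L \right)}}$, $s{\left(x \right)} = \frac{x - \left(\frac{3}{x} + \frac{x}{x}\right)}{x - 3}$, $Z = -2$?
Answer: $928$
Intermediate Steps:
$s{\left(x \right)} = \frac{-1 + x - \frac{3}{x}}{-3 + x}$ ($s{\left(x \right)} = \frac{x - \left(\frac{3}{x} + 1\right)}{-3 + x} = \frac{x - \left(1 + \frac{3}{x}\right)}{-3 + x} = \frac{-1 + x - \frac{3}{x}}{-3 + x}$)
$p{\left(L \right)} = 48 - \frac{6 L \left(-3 + L\right)}{-3 + L^{2} - L}$ ($p{\left(L \right)} = 48 - \frac{6}{\frac{1}{L} \frac{1}{-3 + L} \left(-3 + L^{2} - L\right)} = 48 - 6 \frac{L \left(-3 + L\right)}{-3 + L^{2} - L} = 48 - \frac{6 L \left(-3 + L\right)}{-3 + L^{2} - L}$)
$\left(-45\right) \left(-20\right) + p{\left(Z \right)} = \left(-45\right) \left(-20\right) + \frac{6 \left(-24 - -10 + 7 \left(-2\right)^{2}\right)}{-3 + \left(-2\right)^{2} - -2} = 900 + \frac{6 \left(-24 + 10 + 7 \cdot 4\right)}{-3 + 4 + 2} = 900 + \frac{6 \left(-24 + 10 + 28\right)}{3} = 900 + 6 \cdot \frac{1}{3} \cdot 14 = 900 + 28 = 928$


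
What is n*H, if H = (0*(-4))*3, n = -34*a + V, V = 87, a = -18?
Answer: 0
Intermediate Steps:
n = 699 (n = -34*(-18) + 87 = 612 + 87 = 699)
H = 0 (H = 0*3 = 0)
n*H = 699*0 = 0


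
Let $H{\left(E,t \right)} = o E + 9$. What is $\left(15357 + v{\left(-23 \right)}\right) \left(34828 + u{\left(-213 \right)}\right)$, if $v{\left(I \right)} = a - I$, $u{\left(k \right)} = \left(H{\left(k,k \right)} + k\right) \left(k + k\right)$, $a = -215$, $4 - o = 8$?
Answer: $-3658101300$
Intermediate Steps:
$o = -4$ ($o = 4 - 8 = -4$)
$H{\left(E,t \right)} = 9 - 4 E$ ($H{\left(E,t \right)} = - 4 E + 9 = 9 - 4 E$)
$u{\left(k \right)} = 2 k \left(9 - 3 k\right)$ ($u{\left(k \right)} = \left(\left(9 - 4 k\right) + k\right) \left(k + k\right) = \left(9 - 3 k\right) 2 k = 2 k \left(9 - 3 k\right)$)
$v{\left(I \right)} = -215 - I$
$\left(15357 + v{\left(-23 \right)}\right) \left(34828 + u{\left(-213 \right)}\right) = \left(15357 - 192\right) \left(34828 + 6 \left(-213\right) \left(3 - -213\right)\right) = \left(15357 + \left(-215 + 23\right)\right) \left(34828 + 6 \left(-213\right) \left(3 + 213\right)\right) = \left(15357 - 192\right) \left(34828 + 6 \left(-213\right) 216\right) = 15165 \left(34828 - 276048\right) = 15165 \left(-241220\right) = -3658101300$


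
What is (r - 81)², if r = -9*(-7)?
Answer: 324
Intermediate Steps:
r = 63
(r - 81)² = (63 - 81)² = (-18)² = 324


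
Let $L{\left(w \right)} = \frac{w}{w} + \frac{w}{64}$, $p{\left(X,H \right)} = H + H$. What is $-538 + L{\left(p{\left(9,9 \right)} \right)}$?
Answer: $- \frac{17175}{32} \approx -536.72$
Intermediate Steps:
$p{\left(X,H \right)} = 2 H$
$L{\left(w \right)} = 1 + \frac{w}{64}$ ($L{\left(w \right)} = 1 + w \frac{1}{64} = 1 + \frac{w}{64}$)
$-538 + L{\left(p{\left(9,9 \right)} \right)} = -538 + \left(1 + \frac{2 \cdot 9}{64}\right) = -538 + \left(1 + \frac{1}{64} \cdot 18\right) = -538 + \left(1 + \frac{9}{32}\right) = -538 + \frac{41}{32} = - \frac{17175}{32}$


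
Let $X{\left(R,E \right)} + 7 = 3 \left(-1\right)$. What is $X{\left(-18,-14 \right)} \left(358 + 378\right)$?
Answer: $-7360$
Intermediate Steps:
$X{\left(R,E \right)} = -10$ ($X{\left(R,E \right)} = -7 + 3 \left(-1\right) = -7 - 3 = -10$)
$X{\left(-18,-14 \right)} \left(358 + 378\right) = - 10 \left(358 + 378\right) = \left(-10\right) 736 = -7360$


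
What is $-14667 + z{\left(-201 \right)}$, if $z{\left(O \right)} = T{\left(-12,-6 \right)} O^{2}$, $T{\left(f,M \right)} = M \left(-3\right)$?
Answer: $712551$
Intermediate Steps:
$T{\left(f,M \right)} = - 3 M$
$z{\left(O \right)} = 18 O^{2}$ ($z{\left(O \right)} = \left(-3\right) \left(-6\right) O^{2} = 18 O^{2}$)
$-14667 + z{\left(-201 \right)} = -14667 + 18 \left(-201\right)^{2} = -14667 + 18 \cdot 40401 = -14667 + 727218 = 712551$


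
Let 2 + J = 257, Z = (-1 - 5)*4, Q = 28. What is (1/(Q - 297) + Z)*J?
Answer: -1646535/269 ≈ -6120.9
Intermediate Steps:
Z = -24 (Z = -6*4 = -24)
J = 255 (J = -2 + 257 = 255)
(1/(Q - 297) + Z)*J = (1/(28 - 297) - 24)*255 = (1/(-269) - 24)*255 = (-1/269 - 24)*255 = -6457/269*255 = -1646535/269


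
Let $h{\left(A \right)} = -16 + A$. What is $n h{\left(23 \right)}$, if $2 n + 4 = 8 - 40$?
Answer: $-126$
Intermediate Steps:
$n = -18$ ($n = -2 + \frac{8 - 40}{2} = -2 + \frac{1}{2} \left(-32\right) = -2 - 16 = -18$)
$n h{\left(23 \right)} = - 18 \left(-16 + 23\right) = \left(-18\right) 7 = -126$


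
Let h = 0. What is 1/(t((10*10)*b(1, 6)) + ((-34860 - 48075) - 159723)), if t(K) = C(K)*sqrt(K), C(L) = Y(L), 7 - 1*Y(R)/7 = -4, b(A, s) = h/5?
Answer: -1/242658 ≈ -4.1210e-6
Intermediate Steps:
b(A, s) = 0 (b(A, s) = 0/5 = 0*(1/5) = 0)
Y(R) = 77 (Y(R) = 49 - 7*(-4) = 49 + 28 = 77)
C(L) = 77
t(K) = 77*sqrt(K)
1/(t((10*10)*b(1, 6)) + ((-34860 - 48075) - 159723)) = 1/(77*sqrt((10*10)*0) + ((-34860 - 48075) - 159723)) = 1/(77*sqrt(100*0) + (-82935 - 159723)) = 1/(77*sqrt(0) - 242658) = 1/(77*0 - 242658) = 1/(0 - 242658) = 1/(-242658) = -1/242658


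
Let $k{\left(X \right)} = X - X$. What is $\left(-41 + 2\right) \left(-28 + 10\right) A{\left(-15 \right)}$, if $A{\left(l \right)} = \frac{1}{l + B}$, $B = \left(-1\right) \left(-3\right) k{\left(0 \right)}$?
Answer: $- \frac{234}{5} \approx -46.8$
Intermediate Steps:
$k{\left(X \right)} = 0$
$B = 0$ ($B = \left(-1\right) \left(-3\right) 0 = 3 \cdot 0 = 0$)
$A{\left(l \right)} = \frac{1}{l}$ ($A{\left(l \right)} = \frac{1}{l + 0} = \frac{1}{l}$)
$\left(-41 + 2\right) \left(-28 + 10\right) A{\left(-15 \right)} = \frac{\left(-41 + 2\right) \left(-28 + 10\right)}{-15} = \left(-39\right) \left(-18\right) \left(- \frac{1}{15}\right) = 702 \left(- \frac{1}{15}\right) = - \frac{234}{5}$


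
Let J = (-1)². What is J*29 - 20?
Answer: 9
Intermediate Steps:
J = 1
J*29 - 20 = 1*29 - 20 = 29 - 20 = 9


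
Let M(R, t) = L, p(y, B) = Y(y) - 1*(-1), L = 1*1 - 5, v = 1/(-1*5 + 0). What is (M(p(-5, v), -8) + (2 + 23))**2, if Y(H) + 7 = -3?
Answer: 441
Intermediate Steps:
v = -1/5 (v = 1/(-5 + 0) = 1/(-5) = -1/5 ≈ -0.20000)
Y(H) = -10 (Y(H) = -7 - 3 = -10)
L = -4 (L = 1 - 5 = -4)
p(y, B) = -9 (p(y, B) = -10 - 1*(-1) = -10 + 1 = -9)
M(R, t) = -4
(M(p(-5, v), -8) + (2 + 23))**2 = (-4 + (2 + 23))**2 = (-4 + 25)**2 = 21**2 = 441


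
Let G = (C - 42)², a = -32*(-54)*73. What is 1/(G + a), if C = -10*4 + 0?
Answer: 1/132868 ≈ 7.5263e-6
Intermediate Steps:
a = 126144 (a = 1728*73 = 126144)
C = -40 (C = -40 + 0 = -40)
G = 6724 (G = (-40 - 42)² = (-82)² = 6724)
1/(G + a) = 1/(6724 + 126144) = 1/132868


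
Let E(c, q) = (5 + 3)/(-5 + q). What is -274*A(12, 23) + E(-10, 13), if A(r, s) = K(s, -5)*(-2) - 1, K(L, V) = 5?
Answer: 3015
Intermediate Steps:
E(c, q) = 8/(-5 + q)
A(r, s) = -11 (A(r, s) = 5*(-2) - 1 = -10 - 1 = -11)
-274*A(12, 23) + E(-10, 13) = -274*(-11) + 8/(-5 + 13) = 3014 + 8/8 = 3014 + 8*(⅛) = 3014 + 1 = 3015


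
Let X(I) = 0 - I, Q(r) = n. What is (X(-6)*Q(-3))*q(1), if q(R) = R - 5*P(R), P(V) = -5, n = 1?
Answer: 156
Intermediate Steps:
Q(r) = 1
X(I) = -I
q(R) = 25 + R (q(R) = R - 5*(-5) = R + 25 = 25 + R)
(X(-6)*Q(-3))*q(1) = (-1*(-6)*1)*(25 + 1) = (6*1)*26 = 6*26 = 156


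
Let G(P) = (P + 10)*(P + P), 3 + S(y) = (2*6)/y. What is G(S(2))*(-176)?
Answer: -13728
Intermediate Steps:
S(y) = -3 + 12/y (S(y) = -3 + (2*6)/y = -3 + 12/y)
G(P) = 2*P*(10 + P) (G(P) = (10 + P)*(2*P) = 2*P*(10 + P))
G(S(2))*(-176) = (2*(-3 + 12/2)*(10 + (-3 + 12/2)))*(-176) = (2*(-3 + 12*(1/2))*(10 + (-3 + 12*(1/2))))*(-176) = (2*(-3 + 6)*(10 + (-3 + 6)))*(-176) = (2*3*(10 + 3))*(-176) = (2*3*13)*(-176) = 78*(-176) = -13728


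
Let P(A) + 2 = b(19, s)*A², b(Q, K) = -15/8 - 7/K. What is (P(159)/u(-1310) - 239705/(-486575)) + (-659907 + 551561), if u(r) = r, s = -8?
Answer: -21083529739/194630 ≈ -1.0833e+5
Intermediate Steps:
b(Q, K) = -15/8 - 7/K (b(Q, K) = -15*⅛ - 7/K = -15/8 - 7/K)
P(A) = -2 - A² (P(A) = -2 + (-15/8 - 7/(-8))*A² = -2 + (-15/8 - 7*(-⅛))*A² = -2 + (-15/8 + 7/8)*A² = -2 - A²)
(P(159)/u(-1310) - 239705/(-486575)) + (-659907 + 551561) = ((-2 - 1*159²)/(-1310) - 239705/(-486575)) + (-659907 + 551561) = ((-2 - 1*25281)*(-1/1310) - 239705*(-1/486575)) - 108346 = ((-2 - 25281)*(-1/1310) + 47941/97315) - 108346 = (-25283*(-1/1310) + 47941/97315) - 108346 = (193/10 + 47941/97315) - 108346 = 3852241/194630 - 108346 = -21083529739/194630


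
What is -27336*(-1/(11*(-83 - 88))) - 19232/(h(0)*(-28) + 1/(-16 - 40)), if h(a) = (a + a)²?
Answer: 675264872/627 ≈ 1.0770e+6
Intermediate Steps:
h(a) = 4*a² (h(a) = (2*a)² = 4*a²)
-27336*(-1/(11*(-83 - 88))) - 19232/(h(0)*(-28) + 1/(-16 - 40)) = -27336*(-1/(11*(-83 - 88))) - 19232/((4*0²)*(-28) + 1/(-16 - 40)) = -27336/((-171*(-11))) - 19232/((4*0)*(-28) + 1/(-56)) = -27336/1881 - 19232/(0*(-28) - 1/56) = -27336*1/1881 - 19232/(0 - 1/56) = -9112/627 - 19232/(-1/56) = -9112/627 - 19232*(-56) = -9112/627 + 1076992 = 675264872/627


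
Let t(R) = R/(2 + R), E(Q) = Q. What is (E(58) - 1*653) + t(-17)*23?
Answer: -8534/15 ≈ -568.93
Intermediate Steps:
(E(58) - 1*653) + t(-17)*23 = (58 - 1*653) - 17/(2 - 17)*23 = (58 - 653) - 17/(-15)*23 = -595 - 17*(-1/15)*23 = -595 + (17/15)*23 = -595 + 391/15 = -8534/15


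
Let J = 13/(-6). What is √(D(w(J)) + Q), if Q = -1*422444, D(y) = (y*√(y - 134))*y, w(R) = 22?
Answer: 2*√(-105611 + 484*I*√7) ≈ 3.9403 + 649.97*I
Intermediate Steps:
J = -13/6 (J = 13*(-⅙) = -13/6 ≈ -2.1667)
D(y) = y²*√(-134 + y) (D(y) = (y*√(-134 + y))*y = y²*√(-134 + y))
Q = -422444
√(D(w(J)) + Q) = √(22²*√(-134 + 22) - 422444) = √(484*√(-112) - 422444) = √(484*(4*I*√7) - 422444) = √(1936*I*√7 - 422444) = √(-422444 + 1936*I*√7)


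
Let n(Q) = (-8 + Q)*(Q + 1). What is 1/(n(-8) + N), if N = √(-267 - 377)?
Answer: 4/471 - I*√161/6594 ≈ 0.0084926 - 0.0019243*I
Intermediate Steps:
N = 2*I*√161 (N = √(-644) = 2*I*√161 ≈ 25.377*I)
n(Q) = (1 + Q)*(-8 + Q) (n(Q) = (-8 + Q)*(1 + Q) = (1 + Q)*(-8 + Q))
1/(n(-8) + N) = 1/((-8 + (-8)² - 7*(-8)) + 2*I*√161) = 1/((-8 + 64 + 56) + 2*I*√161) = 1/(112 + 2*I*√161)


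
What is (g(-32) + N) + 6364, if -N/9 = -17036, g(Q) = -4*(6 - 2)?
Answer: 159672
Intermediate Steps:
g(Q) = -16 (g(Q) = -4*4 = -16)
N = 153324 (N = -9*(-17036) = 153324)
(g(-32) + N) + 6364 = (-16 + 153324) + 6364 = 153308 + 6364 = 159672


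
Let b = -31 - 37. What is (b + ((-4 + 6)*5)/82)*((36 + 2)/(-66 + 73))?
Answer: -105754/287 ≈ -368.48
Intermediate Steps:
b = -68
(b + ((-4 + 6)*5)/82)*((36 + 2)/(-66 + 73)) = (-68 + ((-4 + 6)*5)/82)*((36 + 2)/(-66 + 73)) = (-68 + (2*5)*(1/82))*(38/7) = (-68 + 10*(1/82))*(38*(⅐)) = (-68 + 5/41)*(38/7) = -2783/41*38/7 = -105754/287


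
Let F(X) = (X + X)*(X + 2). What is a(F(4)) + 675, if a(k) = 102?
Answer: 777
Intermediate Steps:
F(X) = 2*X*(2 + X) (F(X) = (2*X)*(2 + X) = 2*X*(2 + X))
a(F(4)) + 675 = 102 + 675 = 777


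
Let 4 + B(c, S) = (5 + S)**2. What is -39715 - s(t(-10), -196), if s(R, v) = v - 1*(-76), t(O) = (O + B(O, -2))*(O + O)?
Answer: -39595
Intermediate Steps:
B(c, S) = -4 + (5 + S)**2
t(O) = 2*O*(5 + O) (t(O) = (O + (-4 + (5 - 2)**2))*(O + O) = (O + (-4 + 3**2))*(2*O) = (O + (-4 + 9))*(2*O) = (O + 5)*(2*O) = (5 + O)*(2*O) = 2*O*(5 + O))
s(R, v) = 76 + v (s(R, v) = v + 76 = 76 + v)
-39715 - s(t(-10), -196) = -39715 - (76 - 196) = -39715 - 1*(-120) = -39715 + 120 = -39595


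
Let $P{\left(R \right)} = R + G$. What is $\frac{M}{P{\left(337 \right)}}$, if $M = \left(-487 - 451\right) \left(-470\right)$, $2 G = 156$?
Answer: $\frac{88172}{83} \approx 1062.3$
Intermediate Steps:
$G = 78$ ($G = \frac{1}{2} \cdot 156 = 78$)
$M = 440860$ ($M = \left(-938\right) \left(-470\right) = 440860$)
$P{\left(R \right)} = 78 + R$ ($P{\left(R \right)} = R + 78 = 78 + R$)
$\frac{M}{P{\left(337 \right)}} = \frac{440860}{78 + 337} = \frac{440860}{415} = 440860 \cdot \frac{1}{415} = \frac{88172}{83}$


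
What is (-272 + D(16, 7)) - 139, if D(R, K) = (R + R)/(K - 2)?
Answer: -2023/5 ≈ -404.60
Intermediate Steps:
D(R, K) = 2*R/(-2 + K) (D(R, K) = (2*R)/(-2 + K) = 2*R/(-2 + K))
(-272 + D(16, 7)) - 139 = (-272 + 2*16/(-2 + 7)) - 139 = (-272 + 2*16/5) - 139 = (-272 + 2*16*(1/5)) - 139 = (-272 + 32/5) - 139 = -1328/5 - 139 = -2023/5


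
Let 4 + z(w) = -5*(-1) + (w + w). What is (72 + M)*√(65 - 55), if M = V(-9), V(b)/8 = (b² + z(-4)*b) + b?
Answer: 1152*√10 ≈ 3642.9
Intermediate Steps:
z(w) = 1 + 2*w (z(w) = -4 + (-5*(-1) + (w + w)) = -4 + (5 + 2*w) = 1 + 2*w)
V(b) = -48*b + 8*b² (V(b) = 8*((b² + (1 + 2*(-4))*b) + b) = 8*((b² + (1 - 8)*b) + b) = 8*((b² - 7*b) + b) = 8*(b² - 6*b) = -48*b + 8*b²)
M = 1080 (M = 8*(-9)*(-6 - 9) = 8*(-9)*(-15) = 1080)
(72 + M)*√(65 - 55) = (72 + 1080)*√(65 - 55) = 1152*√10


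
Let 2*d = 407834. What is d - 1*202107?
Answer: 1810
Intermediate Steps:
d = 203917 (d = (1/2)*407834 = 203917)
d - 1*202107 = 203917 - 1*202107 = 203917 - 202107 = 1810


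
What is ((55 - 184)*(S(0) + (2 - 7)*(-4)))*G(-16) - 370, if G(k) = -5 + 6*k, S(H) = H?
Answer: 260210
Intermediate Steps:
((55 - 184)*(S(0) + (2 - 7)*(-4)))*G(-16) - 370 = ((55 - 184)*(0 + (2 - 7)*(-4)))*(-5 + 6*(-16)) - 370 = (-129*(0 - 5*(-4)))*(-5 - 96) - 370 = -129*(0 + 20)*(-101) - 370 = -129*20*(-101) - 370 = -2580*(-101) - 370 = 260580 - 370 = 260210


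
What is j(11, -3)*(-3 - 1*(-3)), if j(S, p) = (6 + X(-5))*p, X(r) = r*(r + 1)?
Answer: 0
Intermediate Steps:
X(r) = r*(1 + r)
j(S, p) = 26*p (j(S, p) = (6 - 5*(1 - 5))*p = (6 - 5*(-4))*p = (6 + 20)*p = 26*p)
j(11, -3)*(-3 - 1*(-3)) = (26*(-3))*(-3 - 1*(-3)) = -78*(-3 + 3) = -78*0 = 0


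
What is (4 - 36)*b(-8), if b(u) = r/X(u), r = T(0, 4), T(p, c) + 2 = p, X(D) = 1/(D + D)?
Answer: -1024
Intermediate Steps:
X(D) = 1/(2*D)
T(p, c) = -2 + p
r = -2 (r = -2 + 0 = -2)
b(u) = -4*u (b(u) = -2*2*u = -4*u)
(4 - 36)*b(-8) = (4 - 36)*(-4*(-8)) = -32*32 = -1024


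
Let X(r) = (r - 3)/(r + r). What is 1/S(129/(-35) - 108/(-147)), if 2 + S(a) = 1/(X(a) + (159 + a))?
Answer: -9273447/18487849 ≈ -0.50160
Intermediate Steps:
X(r) = (-3 + r)/(2*r) (X(r) = (-3 + r)/((2*r)) = (-3 + r)*(1/(2*r)) = (-3 + r)/(2*r))
S(a) = -2 + 1/(159 + a + (-3 + a)/(2*a)) (S(a) = -2 + 1/((-3 + a)/(2*a) + (159 + a)) = -2 + 1/(159 + a + (-3 + a)/(2*a)))
1/S(129/(-35) - 108/(-147)) = 1/(2*(3 - 318*(129/(-35) - 108/(-147)) - 2*(129/(-35) - 108/(-147))²)/(-3 + 2*(129/(-35) - 108/(-147))² + 319*(129/(-35) - 108/(-147)))) = 1/(2*(3 - 318*(129*(-1/35) - 108*(-1/147)) - 2*(129*(-1/35) - 108*(-1/147))²)/(-3 + 2*(129*(-1/35) - 108*(-1/147))² + 319*(129*(-1/35) - 108*(-1/147)))) = 1/(2*(3 - 318*(-129/35 + 36/49) - 2*(-129/35 + 36/49)²)/(-3 + 2*(-129/35 + 36/49)² + 319*(-129/35 + 36/49))) = 1/(2*(3 - 318*(-723/245) - 2*(-723/245)²)/(-3 + 2*(-723/245)² + 319*(-723/245))) = 1/(2*(3 + 229914/245 - 2*522729/60025)/(-3 + 2*(522729/60025) - 230637/245)) = 1/(2*(3 + 229914/245 - 1045458/60025)/(-3 + 1045458/60025 - 230637/245)) = 1/(2*(55463547/60025)/(-55640682/60025)) = 1/(2*(-60025/55640682)*(55463547/60025)) = 1/(-18487849/9273447) = -9273447/18487849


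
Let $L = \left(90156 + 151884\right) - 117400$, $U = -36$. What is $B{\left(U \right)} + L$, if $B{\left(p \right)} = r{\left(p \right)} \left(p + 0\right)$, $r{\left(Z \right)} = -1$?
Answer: $124676$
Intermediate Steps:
$B{\left(p \right)} = - p$ ($B{\left(p \right)} = - (p + 0) = - p$)
$L = 124640$ ($L = 242040 - 117400 = 124640$)
$B{\left(U \right)} + L = \left(-1\right) \left(-36\right) + 124640 = 36 + 124640 = 124676$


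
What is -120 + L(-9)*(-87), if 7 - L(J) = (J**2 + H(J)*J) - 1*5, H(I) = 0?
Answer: 5883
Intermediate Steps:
L(J) = 12 - J**2 (L(J) = 7 - ((J**2 + 0*J) - 1*5) = 7 - ((J**2 + 0) - 5) = 7 - (J**2 - 5) = 7 - (-5 + J**2) = 7 + (5 - J**2) = 12 - J**2)
-120 + L(-9)*(-87) = -120 + (12 - 1*(-9)**2)*(-87) = -120 + (12 - 1*81)*(-87) = -120 + (12 - 81)*(-87) = -120 - 69*(-87) = -120 + 6003 = 5883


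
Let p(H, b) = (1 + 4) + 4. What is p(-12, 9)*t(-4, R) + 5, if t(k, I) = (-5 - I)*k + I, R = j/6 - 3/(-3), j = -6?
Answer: 185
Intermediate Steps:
p(H, b) = 9 (p(H, b) = 5 + 4 = 9)
R = 0 (R = -6/6 - 3/(-3) = -6*1/6 - 3*(-1/3) = -1 + 1 = 0)
t(k, I) = I + k*(-5 - I) (t(k, I) = k*(-5 - I) + I = I + k*(-5 - I))
p(-12, 9)*t(-4, R) + 5 = 9*(0 - 5*(-4) - 1*0*(-4)) + 5 = 9*(0 + 20 + 0) + 5 = 9*20 + 5 = 180 + 5 = 185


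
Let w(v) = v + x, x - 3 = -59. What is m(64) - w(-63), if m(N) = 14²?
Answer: 315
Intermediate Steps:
x = -56 (x = 3 - 59 = -56)
m(N) = 196
w(v) = -56 + v (w(v) = v - 56 = -56 + v)
m(64) - w(-63) = 196 - (-56 - 63) = 196 - 1*(-119) = 196 + 119 = 315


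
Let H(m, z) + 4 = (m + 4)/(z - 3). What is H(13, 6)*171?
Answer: 285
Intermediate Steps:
H(m, z) = -4 + (4 + m)/(-3 + z) (H(m, z) = -4 + (m + 4)/(z - 3) = -4 + (4 + m)/(-3 + z))
H(13, 6)*171 = ((16 + 13 - 4*6)/(-3 + 6))*171 = ((16 + 13 - 24)/3)*171 = ((⅓)*5)*171 = (5/3)*171 = 285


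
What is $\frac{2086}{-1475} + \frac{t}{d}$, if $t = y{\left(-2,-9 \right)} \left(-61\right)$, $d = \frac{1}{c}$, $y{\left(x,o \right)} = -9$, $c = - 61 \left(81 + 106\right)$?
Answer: $- \frac{9237105511}{1475} \approx -6.2624 \cdot 10^{6}$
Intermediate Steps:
$c = -11407$ ($c = \left(-61\right) 187 = -11407$)
$d = - \frac{1}{11407}$ ($d = \frac{1}{-11407} = - \frac{1}{11407} \approx -8.7666 \cdot 10^{-5}$)
$t = 549$ ($t = \left(-9\right) \left(-61\right) = 549$)
$\frac{2086}{-1475} + \frac{t}{d} = \frac{2086}{-1475} + \frac{549}{- \frac{1}{11407}} = 2086 \left(- \frac{1}{1475}\right) + 549 \left(-11407\right) = - \frac{2086}{1475} - 6262443 = - \frac{9237105511}{1475}$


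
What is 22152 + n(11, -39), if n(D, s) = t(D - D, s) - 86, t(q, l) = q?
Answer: 22066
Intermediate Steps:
n(D, s) = -86 (n(D, s) = (D - D) - 86 = 0 - 86 = -86)
22152 + n(11, -39) = 22152 - 86 = 22066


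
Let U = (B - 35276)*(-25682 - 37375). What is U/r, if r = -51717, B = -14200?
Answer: -1039936044/17239 ≈ -60325.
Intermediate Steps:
U = 3119808132 (U = (-14200 - 35276)*(-25682 - 37375) = -49476*(-63057) = 3119808132)
U/r = 3119808132/(-51717) = 3119808132*(-1/51717) = -1039936044/17239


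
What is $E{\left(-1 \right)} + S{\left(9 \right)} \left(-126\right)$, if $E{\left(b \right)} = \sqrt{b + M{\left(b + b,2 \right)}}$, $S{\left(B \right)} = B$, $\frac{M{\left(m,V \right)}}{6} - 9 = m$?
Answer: $-1134 + \sqrt{41} \approx -1127.6$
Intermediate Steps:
$M{\left(m,V \right)} = 54 + 6 m$
$E{\left(b \right)} = \sqrt{54 + 13 b}$ ($E{\left(b \right)} = \sqrt{b + \left(54 + 6 \left(b + b\right)\right)} = \sqrt{b + \left(54 + 6 \cdot 2 b\right)} = \sqrt{b + \left(54 + 12 b\right)} = \sqrt{54 + 13 b}$)
$E{\left(-1 \right)} + S{\left(9 \right)} \left(-126\right) = \sqrt{54 + 13 \left(-1\right)} + 9 \left(-126\right) = \sqrt{54 - 13} - 1134 = \sqrt{41} - 1134 = -1134 + \sqrt{41}$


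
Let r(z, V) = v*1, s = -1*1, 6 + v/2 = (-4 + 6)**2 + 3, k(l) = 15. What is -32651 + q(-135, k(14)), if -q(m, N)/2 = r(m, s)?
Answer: -32655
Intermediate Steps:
v = 2 (v = -12 + 2*((-4 + 6)**2 + 3) = -12 + 2*(2**2 + 3) = -12 + 2*(4 + 3) = -12 + 2*7 = -12 + 14 = 2)
s = -1
r(z, V) = 2 (r(z, V) = 2*1 = 2)
q(m, N) = -4 (q(m, N) = -2*2 = -4)
-32651 + q(-135, k(14)) = -32651 - 4 = -32655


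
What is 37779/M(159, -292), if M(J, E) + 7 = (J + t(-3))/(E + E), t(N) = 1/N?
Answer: -337698/65 ≈ -5195.4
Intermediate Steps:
M(J, E) = -7 + (-⅓ + J)/(2*E) (M(J, E) = -7 + (J + 1/(-3))/(E + E) = -7 + (J - ⅓)/((2*E)) = -7 + (-⅓ + J)*(1/(2*E)) = -7 + (-⅓ + J)/(2*E))
37779/M(159, -292) = 37779/(((⅙)*(-1 - 42*(-292) + 3*159)/(-292))) = 37779/(((⅙)*(-1/292)*(-1 + 12264 + 477))) = 37779/(((⅙)*(-1/292)*12740)) = 37779/(-3185/438) = 37779*(-438/3185) = -337698/65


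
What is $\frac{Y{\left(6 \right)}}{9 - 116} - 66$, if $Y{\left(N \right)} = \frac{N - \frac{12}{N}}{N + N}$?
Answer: $- \frac{21187}{321} \approx -66.003$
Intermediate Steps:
$Y{\left(N \right)} = \frac{N - \frac{12}{N}}{2 N}$
$\frac{Y{\left(6 \right)}}{9 - 116} - 66 = \frac{\frac{1}{2} - \frac{6}{36}}{9 - 116} - 66 = \frac{\frac{1}{2} - \frac{1}{6}}{-107} - 66 = - \frac{\frac{1}{2} - \frac{1}{6}}{107} - 66 = \left(- \frac{1}{107}\right) \frac{1}{3} - 66 = - \frac{1}{321} - 66 = - \frac{21187}{321}$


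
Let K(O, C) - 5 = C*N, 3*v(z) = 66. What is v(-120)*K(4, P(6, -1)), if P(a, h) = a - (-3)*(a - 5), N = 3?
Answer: 704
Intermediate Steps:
v(z) = 22 (v(z) = (⅓)*66 = 22)
P(a, h) = -15 + 4*a (P(a, h) = a - (-3)*(-5 + a) = a - (15 - 3*a) = a + (-15 + 3*a) = -15 + 4*a)
K(O, C) = 5 + 3*C (K(O, C) = 5 + C*3 = 5 + 3*C)
v(-120)*K(4, P(6, -1)) = 22*(5 + 3*(-15 + 4*6)) = 22*(5 + 3*(-15 + 24)) = 22*(5 + 3*9) = 22*(5 + 27) = 22*32 = 704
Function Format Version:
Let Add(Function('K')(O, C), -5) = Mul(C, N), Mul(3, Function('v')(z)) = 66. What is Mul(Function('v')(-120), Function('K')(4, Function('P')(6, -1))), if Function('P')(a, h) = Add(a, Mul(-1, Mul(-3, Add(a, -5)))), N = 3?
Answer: 704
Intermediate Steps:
Function('v')(z) = 22 (Function('v')(z) = Mul(Rational(1, 3), 66) = 22)
Function('P')(a, h) = Add(-15, Mul(4, a)) (Function('P')(a, h) = Add(a, Mul(-1, Mul(-3, Add(-5, a)))) = Add(a, Mul(-1, Add(15, Mul(-3, a)))) = Add(a, Add(-15, Mul(3, a))) = Add(-15, Mul(4, a)))
Function('K')(O, C) = Add(5, Mul(3, C)) (Function('K')(O, C) = Add(5, Mul(C, 3)) = Add(5, Mul(3, C)))
Mul(Function('v')(-120), Function('K')(4, Function('P')(6, -1))) = Mul(22, Add(5, Mul(3, Add(-15, Mul(4, 6))))) = Mul(22, Add(5, Mul(3, Add(-15, 24)))) = Mul(22, Add(5, Mul(3, 9))) = Mul(22, Add(5, 27)) = Mul(22, 32) = 704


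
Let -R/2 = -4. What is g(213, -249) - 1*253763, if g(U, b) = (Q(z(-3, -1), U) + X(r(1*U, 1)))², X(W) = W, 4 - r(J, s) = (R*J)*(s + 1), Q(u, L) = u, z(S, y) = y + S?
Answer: 11360701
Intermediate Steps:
z(S, y) = S + y
R = 8 (R = -2*(-4) = 8)
r(J, s) = 4 - 8*J*(1 + s) (r(J, s) = 4 - 8*J*(s + 1) = 4 - 8*J*(1 + s))
g(U, b) = 256*U² (g(U, b) = ((-3 - 1) + (4 - 8*U - 8*1*U*1))² = (-4 + (4 - 8*U - 8*U*1))² = (-4 + (4 - 8*U - 8*U))² = (-4 + (4 - 16*U))² = (-16*U)² = 256*U²)
g(213, -249) - 1*253763 = 256*213² - 1*253763 = 256*45369 - 253763 = 11614464 - 253763 = 11360701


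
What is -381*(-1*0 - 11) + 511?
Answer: 4702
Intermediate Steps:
-381*(-1*0 - 11) + 511 = -381*(0 - 11) + 511 = -381*(-11) + 511 = 4191 + 511 = 4702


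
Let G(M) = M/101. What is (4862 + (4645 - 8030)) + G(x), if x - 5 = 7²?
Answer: 149231/101 ≈ 1477.5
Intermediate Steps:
x = 54 (x = 5 + 7² = 5 + 49 = 54)
G(M) = M/101 (G(M) = M*(1/101) = M/101)
(4862 + (4645 - 8030)) + G(x) = (4862 + (4645 - 8030)) + (1/101)*54 = (4862 - 3385) + 54/101 = 1477 + 54/101 = 149231/101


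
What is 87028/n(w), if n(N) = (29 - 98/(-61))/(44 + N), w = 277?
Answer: 1704095268/1867 ≈ 9.1275e+5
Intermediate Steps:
n(N) = 1867/(61*(44 + N)) (n(N) = (29 - 98*(-1/61))/(44 + N) = (29 + 98/61)/(44 + N) = 1867/(61*(44 + N)))
87028/n(w) = 87028/((1867/(61*(44 + 277)))) = 87028/(((1867/61)/321)) = 87028/(((1867/61)*(1/321))) = 87028/(1867/19581) = 87028*(19581/1867) = 1704095268/1867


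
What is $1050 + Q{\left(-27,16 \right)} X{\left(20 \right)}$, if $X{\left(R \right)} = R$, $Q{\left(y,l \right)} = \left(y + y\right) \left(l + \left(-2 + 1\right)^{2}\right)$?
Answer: $-17310$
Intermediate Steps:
$Q{\left(y,l \right)} = 2 y \left(1 + l\right)$ ($Q{\left(y,l \right)} = 2 y \left(l + \left(-1\right)^{2}\right) = 2 y \left(l + 1\right) = 2 y \left(1 + l\right)$)
$1050 + Q{\left(-27,16 \right)} X{\left(20 \right)} = 1050 + 2 \left(-27\right) \left(1 + 16\right) 20 = 1050 + 2 \left(-27\right) 17 \cdot 20 = 1050 - 18360 = -17310$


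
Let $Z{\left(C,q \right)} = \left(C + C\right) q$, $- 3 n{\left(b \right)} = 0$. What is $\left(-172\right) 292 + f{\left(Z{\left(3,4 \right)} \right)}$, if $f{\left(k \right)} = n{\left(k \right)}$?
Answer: $-50224$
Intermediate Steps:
$n{\left(b \right)} = 0$ ($n{\left(b \right)} = \left(- \frac{1}{3}\right) 0 = 0$)
$Z{\left(C,q \right)} = 2 C q$
$f{\left(k \right)} = 0$
$\left(-172\right) 292 + f{\left(Z{\left(3,4 \right)} \right)} = \left(-172\right) 292 + 0 = -50224 + 0 = -50224$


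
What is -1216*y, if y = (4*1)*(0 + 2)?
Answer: -9728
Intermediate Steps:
y = 8 (y = 4*2 = 8)
-1216*y = -1216*8 = -9728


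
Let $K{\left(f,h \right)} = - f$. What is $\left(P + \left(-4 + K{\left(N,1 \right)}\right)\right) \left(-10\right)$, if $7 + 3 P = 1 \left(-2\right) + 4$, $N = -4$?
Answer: $\frac{50}{3} \approx 16.667$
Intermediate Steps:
$P = - \frac{5}{3}$ ($P = - \frac{7}{3} + \frac{1 \left(-2\right) + 4}{3} = - \frac{7}{3} + \frac{-2 + 4}{3} = - \frac{7}{3} + \frac{1}{3} \cdot 2 = - \frac{7}{3} + \frac{2}{3} = - \frac{5}{3} \approx -1.6667$)
$\left(P + \left(-4 + K{\left(N,1 \right)}\right)\right) \left(-10\right) = \left(- \frac{5}{3} - 0\right) \left(-10\right) = \left(- \frac{5}{3} + \left(-4 + 4\right)\right) \left(-10\right) = \left(- \frac{5}{3} + 0\right) \left(-10\right) = \left(- \frac{5}{3}\right) \left(-10\right) = \frac{50}{3}$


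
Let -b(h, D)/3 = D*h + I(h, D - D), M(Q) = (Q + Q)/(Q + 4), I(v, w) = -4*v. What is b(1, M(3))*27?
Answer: 1782/7 ≈ 254.57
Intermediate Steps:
M(Q) = 2*Q/(4 + Q) (M(Q) = (2*Q)/(4 + Q) = 2*Q/(4 + Q))
b(h, D) = 12*h - 3*D*h (b(h, D) = -3*(D*h - 4*h) = -3*(-4*h + D*h) = 12*h - 3*D*h)
b(1, M(3))*27 = (3*1*(4 - 2*3/(4 + 3)))*27 = (3*1*(4 - 2*3/7))*27 = (3*1*(4 - 1*6/7))*27 = (3*1*(4 - 6/7))*27 = (3*1*(22/7))*27 = (66/7)*27 = 1782/7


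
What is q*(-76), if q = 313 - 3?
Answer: -23560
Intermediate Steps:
q = 310
q*(-76) = 310*(-76) = -23560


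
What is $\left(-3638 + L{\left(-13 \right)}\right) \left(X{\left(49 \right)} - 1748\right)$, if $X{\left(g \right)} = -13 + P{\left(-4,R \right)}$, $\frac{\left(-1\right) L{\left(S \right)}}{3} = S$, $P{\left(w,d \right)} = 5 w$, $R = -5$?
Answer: $6409819$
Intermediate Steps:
$L{\left(S \right)} = - 3 S$
$X{\left(g \right)} = -33$ ($X{\left(g \right)} = -13 + 5 \left(-4\right) = -13 - 20 = -33$)
$\left(-3638 + L{\left(-13 \right)}\right) \left(X{\left(49 \right)} - 1748\right) = \left(-3638 - -39\right) \left(-33 - 1748\right) = \left(-3638 + 39\right) \left(-1781\right) = \left(-3599\right) \left(-1781\right) = 6409819$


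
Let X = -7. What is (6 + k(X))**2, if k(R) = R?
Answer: 1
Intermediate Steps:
(6 + k(X))**2 = (6 - 7)**2 = (-1)**2 = 1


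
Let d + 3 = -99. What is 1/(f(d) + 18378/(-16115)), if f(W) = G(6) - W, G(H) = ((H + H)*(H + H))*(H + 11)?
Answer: 16115/41074872 ≈ 0.00039233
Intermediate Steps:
d = -102 (d = -3 - 99 = -102)
G(H) = 4*H²*(11 + H) (G(H) = ((2*H)*(2*H))*(11 + H) = (4*H²)*(11 + H) = 4*H²*(11 + H))
f(W) = 2448 - W (f(W) = 4*6²*(11 + 6) - W = 4*36*17 - W = 2448 - W)
1/(f(d) + 18378/(-16115)) = 1/((2448 - 1*(-102)) + 18378/(-16115)) = 1/((2448 + 102) + 18378*(-1/16115)) = 1/(2550 - 18378/16115) = 1/(41074872/16115) = 16115/41074872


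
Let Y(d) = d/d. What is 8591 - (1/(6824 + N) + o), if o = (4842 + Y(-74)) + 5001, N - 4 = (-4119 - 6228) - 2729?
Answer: -7828743/6248 ≈ -1253.0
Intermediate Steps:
Y(d) = 1
N = -13072 (N = 4 + ((-4119 - 6228) - 2729) = 4 + (-10347 - 2729) = 4 - 13076 = -13072)
o = 9844 (o = (4842 + 1) + 5001 = 4843 + 5001 = 9844)
8591 - (1/(6824 + N) + o) = 8591 - (1/(6824 - 13072) + 9844) = 8591 - (1/(-6248) + 9844) = 8591 - (-1/6248 + 9844) = 8591 - 1*61505311/6248 = 8591 - 61505311/6248 = -7828743/6248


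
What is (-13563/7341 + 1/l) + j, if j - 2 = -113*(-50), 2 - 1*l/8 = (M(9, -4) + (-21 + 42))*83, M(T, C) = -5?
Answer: 146665388737/25957776 ≈ 5650.1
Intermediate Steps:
l = -10608 (l = 16 - 8*(-5 + (-21 + 42))*83 = 16 - 8*(-5 + 21)*83 = 16 - 128*83 = 16 - 8*1328 = 16 - 10624 = -10608)
j = 5652 (j = 2 - 113*(-50) = 2 + 5650 = 5652)
(-13563/7341 + 1/l) + j = (-13563/7341 + 1/(-10608)) + 5652 = (-13563*1/7341 - 1/10608) + 5652 = (-4521/2447 - 1/10608) + 5652 = -47961215/25957776 + 5652 = 146665388737/25957776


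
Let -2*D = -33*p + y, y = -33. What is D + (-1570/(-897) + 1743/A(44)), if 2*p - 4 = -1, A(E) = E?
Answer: 1630303/19734 ≈ 82.614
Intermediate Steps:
p = 3/2 (p = 2 + (½)*(-1) = 2 - ½ = 3/2 ≈ 1.5000)
D = 165/4 (D = -(-33*3/2 - 33)/2 = -(-99/2 - 33)/2 = -½*(-165/2) = 165/4 ≈ 41.250)
D + (-1570/(-897) + 1743/A(44)) = 165/4 + (-1570/(-897) + 1743/44) = 165/4 + (-1570*(-1/897) + 1743*(1/44)) = 165/4 + (1570/897 + 1743/44) = 165/4 + 1632551/39468 = 1630303/19734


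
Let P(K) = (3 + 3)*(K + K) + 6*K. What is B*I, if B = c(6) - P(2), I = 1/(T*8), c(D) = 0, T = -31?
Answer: 9/62 ≈ 0.14516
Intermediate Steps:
P(K) = 18*K (P(K) = 6*(2*K) + 6*K = 12*K + 6*K = 18*K)
I = -1/248 (I = 1/(-31*8) = 1/(-248) = -1/248 ≈ -0.0040323)
B = -36 (B = 0 - 18*2 = 0 - 1*36 = 0 - 36 = -36)
B*I = -36*(-1/248) = 9/62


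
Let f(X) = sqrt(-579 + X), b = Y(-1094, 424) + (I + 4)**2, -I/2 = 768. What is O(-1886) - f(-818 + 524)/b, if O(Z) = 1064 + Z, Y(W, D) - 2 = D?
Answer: -822 - 3*I*sqrt(97)/2347450 ≈ -822.0 - 1.2587e-5*I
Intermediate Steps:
I = -1536 (I = -2*768 = -1536)
Y(W, D) = 2 + D
b = 2347450 (b = (2 + 424) + (-1536 + 4)**2 = 426 + (-1532)**2 = 426 + 2347024 = 2347450)
O(-1886) - f(-818 + 524)/b = (1064 - 1886) - sqrt(-579 + (-818 + 524))/2347450 = -822 - sqrt(-579 - 294)/2347450 = -822 - sqrt(-873)/2347450 = -822 - 3*I*sqrt(97)/2347450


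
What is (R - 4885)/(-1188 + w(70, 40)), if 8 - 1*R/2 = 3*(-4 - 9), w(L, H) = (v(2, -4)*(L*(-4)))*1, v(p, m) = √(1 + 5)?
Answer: 474309/78412 - 55895*√6/39206 ≈ 2.5568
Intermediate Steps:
v(p, m) = √6
w(L, H) = -4*L*√6 (w(L, H) = (√6*(L*(-4)))*1 = (√6*(-4*L))*1 = -4*L*√6*1 = -4*L*√6)
R = 94 (R = 16 - 6*(-4 - 9) = 16 - 6*(-13) = 16 - 2*(-39) = 16 + 78 = 94)
(R - 4885)/(-1188 + w(70, 40)) = (94 - 4885)/(-1188 - 4*70*√6) = -4791/(-1188 - 280*√6)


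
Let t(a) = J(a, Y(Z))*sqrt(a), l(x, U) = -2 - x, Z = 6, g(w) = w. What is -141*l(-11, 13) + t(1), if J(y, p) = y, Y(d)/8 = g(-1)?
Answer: -1268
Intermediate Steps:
Y(d) = -8 (Y(d) = 8*(-1) = -8)
t(a) = a**(3/2) (t(a) = a*sqrt(a) = a**(3/2))
-141*l(-11, 13) + t(1) = -141*(-2 - 1*(-11)) + 1**(3/2) = -141*(-2 + 11) + 1 = -141*9 + 1 = -1269 + 1 = -1268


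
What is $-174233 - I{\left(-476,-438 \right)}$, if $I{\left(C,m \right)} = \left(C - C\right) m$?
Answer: $-174233$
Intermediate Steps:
$I{\left(C,m \right)} = 0$ ($I{\left(C,m \right)} = 0 m = 0$)
$-174233 - I{\left(-476,-438 \right)} = -174233 - 0 = -174233 + 0 = -174233$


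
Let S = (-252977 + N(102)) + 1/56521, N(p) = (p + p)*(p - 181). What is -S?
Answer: 15209405452/56521 ≈ 2.6909e+5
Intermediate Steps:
N(p) = 2*p*(-181 + p) (N(p) = (2*p)*(-181 + p) = 2*p*(-181 + p))
S = -15209405452/56521 (S = (-252977 + 2*102*(-181 + 102)) + 1/56521 = (-252977 + 2*102*(-79)) + 1/56521 = (-252977 - 16116) + 1/56521 = -269093 + 1/56521 = -15209405452/56521 ≈ -2.6909e+5)
-S = -1*(-15209405452/56521) = 15209405452/56521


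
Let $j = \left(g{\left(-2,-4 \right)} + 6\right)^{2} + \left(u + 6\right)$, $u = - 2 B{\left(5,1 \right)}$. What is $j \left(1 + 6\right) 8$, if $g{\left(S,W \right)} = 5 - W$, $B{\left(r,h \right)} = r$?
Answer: $12376$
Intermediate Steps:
$u = -10$ ($u = \left(-2\right) 5 = -10$)
$j = 221$ ($j = \left(\left(5 - -4\right) + 6\right)^{2} + \left(-10 + 6\right) = \left(\left(5 + 4\right) + 6\right)^{2} - 4 = \left(9 + 6\right)^{2} - 4 = 15^{2} - 4 = 225 - 4 = 221$)
$j \left(1 + 6\right) 8 = 221 \left(1 + 6\right) 8 = 221 \cdot 7 \cdot 8 = 1547 \cdot 8 = 12376$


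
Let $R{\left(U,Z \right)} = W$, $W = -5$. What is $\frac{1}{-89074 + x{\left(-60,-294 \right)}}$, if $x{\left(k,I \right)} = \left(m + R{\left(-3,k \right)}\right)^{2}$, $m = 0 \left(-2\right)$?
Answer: $- \frac{1}{89049} \approx -1.123 \cdot 10^{-5}$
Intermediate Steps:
$m = 0$
$R{\left(U,Z \right)} = -5$
$x{\left(k,I \right)} = 25$ ($x{\left(k,I \right)} = \left(0 - 5\right)^{2} = \left(-5\right)^{2} = 25$)
$\frac{1}{-89074 + x{\left(-60,-294 \right)}} = \frac{1}{-89074 + 25} = \frac{1}{-89049} = - \frac{1}{89049}$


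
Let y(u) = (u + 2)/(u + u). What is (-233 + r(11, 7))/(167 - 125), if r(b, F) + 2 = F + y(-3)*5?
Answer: -1363/252 ≈ -5.4087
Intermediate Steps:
y(u) = (2 + u)/(2*u) (y(u) = (2 + u)/((2*u)) = (2 + u)*(1/(2*u)) = (2 + u)/(2*u))
r(b, F) = -7/6 + F (r(b, F) = -2 + (F + ((1/2)*(2 - 3)/(-3))*5) = -2 + (F + ((1/2)*(-1/3)*(-1))*5) = -2 + (F + (1/6)*5) = -2 + (F + 5/6) = -2 + (5/6 + F) = -7/6 + F)
(-233 + r(11, 7))/(167 - 125) = (-233 + (-7/6 + 7))/(167 - 125) = (-233 + 35/6)/42 = -1363/6*1/42 = -1363/252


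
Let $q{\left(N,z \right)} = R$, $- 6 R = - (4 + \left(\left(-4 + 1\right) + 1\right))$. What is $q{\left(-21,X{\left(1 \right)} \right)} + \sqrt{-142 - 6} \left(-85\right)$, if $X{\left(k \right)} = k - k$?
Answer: $\frac{1}{3} - 170 i \sqrt{37} \approx 0.33333 - 1034.1 i$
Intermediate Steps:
$X{\left(k \right)} = 0$
$R = \frac{1}{3}$ ($R = - \frac{\left(-1\right) \left(4 + \left(\left(-4 + 1\right) + 1\right)\right)}{6} = - \frac{\left(-1\right) \left(4 + \left(-3 + 1\right)\right)}{6} = - \frac{\left(-1\right) \left(4 - 2\right)}{6} = - \frac{\left(-1\right) 2}{6} = \left(- \frac{1}{6}\right) \left(-2\right) = \frac{1}{3} \approx 0.33333$)
$q{\left(N,z \right)} = \frac{1}{3}$
$q{\left(-21,X{\left(1 \right)} \right)} + \sqrt{-142 - 6} \left(-85\right) = \frac{1}{3} + \sqrt{-142 - 6} \left(-85\right) = \frac{1}{3} + \sqrt{-148} \left(-85\right) = \frac{1}{3} + 2 i \sqrt{37} \left(-85\right) = \frac{1}{3} - 170 i \sqrt{37}$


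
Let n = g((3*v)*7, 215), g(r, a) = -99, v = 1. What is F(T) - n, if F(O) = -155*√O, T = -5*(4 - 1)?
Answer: 99 - 155*I*√15 ≈ 99.0 - 600.31*I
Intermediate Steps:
n = -99
T = -15 (T = -5*3 = -15)
F(T) - n = -155*I*√15 - 1*(-99) = -155*I*√15 + 99 = 99 - 155*I*√15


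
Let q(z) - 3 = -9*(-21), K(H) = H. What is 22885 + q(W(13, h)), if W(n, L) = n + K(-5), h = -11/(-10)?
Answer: 23077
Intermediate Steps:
h = 11/10 (h = -11*(-1/10) = 11/10 ≈ 1.1000)
W(n, L) = -5 + n (W(n, L) = n - 5 = -5 + n)
q(z) = 192 (q(z) = 3 - 9*(-21) = 3 + 189 = 192)
22885 + q(W(13, h)) = 22885 + 192 = 23077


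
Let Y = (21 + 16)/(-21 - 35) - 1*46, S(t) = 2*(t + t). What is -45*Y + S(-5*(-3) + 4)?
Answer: 121841/56 ≈ 2175.7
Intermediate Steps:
S(t) = 4*t (S(t) = 2*(2*t) = 4*t)
Y = -2613/56 (Y = 37/(-56) - 46 = 37*(-1/56) - 46 = -37/56 - 46 = -2613/56 ≈ -46.661)
-45*Y + S(-5*(-3) + 4) = -45*(-2613/56) + 4*(-5*(-3) + 4) = 117585/56 + 4*(15 + 4) = 117585/56 + 4*19 = 117585/56 + 76 = 121841/56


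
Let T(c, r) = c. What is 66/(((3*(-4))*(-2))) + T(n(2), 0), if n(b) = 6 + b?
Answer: 43/4 ≈ 10.750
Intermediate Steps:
66/(((3*(-4))*(-2))) + T(n(2), 0) = 66/(((3*(-4))*(-2))) + (6 + 2) = 66/((-12*(-2))) + 8 = 66/24 + 8 = 66*(1/24) + 8 = 11/4 + 8 = 43/4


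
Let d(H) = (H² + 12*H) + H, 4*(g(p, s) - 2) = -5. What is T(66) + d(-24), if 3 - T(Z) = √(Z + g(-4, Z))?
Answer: 267 - √267/2 ≈ 258.83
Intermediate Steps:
g(p, s) = ¾ (g(p, s) = 2 + (¼)*(-5) = 2 - 5/4 = ¾)
T(Z) = 3 - √(¾ + Z) (T(Z) = 3 - √(Z + ¾) = 3 - √(¾ + Z))
d(H) = H² + 13*H
T(66) + d(-24) = (3 - √(3 + 4*66)/2) - 24*(13 - 24) = (3 - √(3 + 264)/2) - 24*(-11) = (3 - √267/2) + 264 = 267 - √267/2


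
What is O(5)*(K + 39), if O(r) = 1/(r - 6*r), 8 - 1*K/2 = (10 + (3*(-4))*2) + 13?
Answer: -57/25 ≈ -2.2800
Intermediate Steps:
K = 18 (K = 16 - 2*((10 + (3*(-4))*2) + 13) = 16 - 2*((10 - 12*2) + 13) = 16 - 2*((10 - 24) + 13) = 16 - 2*(-14 + 13) = 16 - 2*(-1) = 16 + 2 = 18)
O(r) = -1/(5*r) (O(r) = 1/(-5*r) = -1/(5*r))
O(5)*(K + 39) = (-⅕/5)*(18 + 39) = -⅕*⅕*57 = -1/25*57 = -57/25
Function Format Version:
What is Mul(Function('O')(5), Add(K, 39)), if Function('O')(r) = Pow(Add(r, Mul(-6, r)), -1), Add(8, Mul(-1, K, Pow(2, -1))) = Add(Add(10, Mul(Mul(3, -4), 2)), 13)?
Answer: Rational(-57, 25) ≈ -2.2800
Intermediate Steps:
K = 18 (K = Add(16, Mul(-2, Add(Add(10, Mul(Mul(3, -4), 2)), 13))) = Add(16, Mul(-2, Add(Add(10, Mul(-12, 2)), 13))) = Add(16, Mul(-2, Add(Add(10, -24), 13))) = Add(16, Mul(-2, Add(-14, 13))) = Add(16, Mul(-2, -1)) = Add(16, 2) = 18)
Function('O')(r) = Mul(Rational(-1, 5), Pow(r, -1)) (Function('O')(r) = Pow(Mul(-5, r), -1) = Mul(Rational(-1, 5), Pow(r, -1)))
Mul(Function('O')(5), Add(K, 39)) = Mul(Mul(Rational(-1, 5), Pow(5, -1)), Add(18, 39)) = Mul(Mul(Rational(-1, 5), Rational(1, 5)), 57) = Mul(Rational(-1, 25), 57) = Rational(-57, 25)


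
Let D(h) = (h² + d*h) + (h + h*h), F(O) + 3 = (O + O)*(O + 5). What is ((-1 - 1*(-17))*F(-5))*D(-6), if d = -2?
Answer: -3744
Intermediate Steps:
F(O) = -3 + 2*O*(5 + O) (F(O) = -3 + (O + O)*(O + 5) = -3 + (2*O)*(5 + O) = -3 + 2*O*(5 + O))
D(h) = -h + 2*h² (D(h) = (h² - 2*h) + (h + h*h) = (h² - 2*h) + (h + h²) = -h + 2*h²)
((-1 - 1*(-17))*F(-5))*D(-6) = ((-1 - 1*(-17))*(-3 + 2*(-5)² + 10*(-5)))*(-6*(-1 + 2*(-6))) = ((-1 + 17)*(-3 + 2*25 - 50))*(-6*(-1 - 12)) = (16*(-3 + 50 - 50))*(-6*(-13)) = (16*(-3))*78 = -48*78 = -3744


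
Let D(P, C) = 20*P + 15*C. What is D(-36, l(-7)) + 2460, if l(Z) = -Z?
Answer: 1845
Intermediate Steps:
D(P, C) = 15*C + 20*P
D(-36, l(-7)) + 2460 = (15*(-1*(-7)) + 20*(-36)) + 2460 = (15*7 - 720) + 2460 = (105 - 720) + 2460 = -615 + 2460 = 1845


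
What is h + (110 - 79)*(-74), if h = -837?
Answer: -3131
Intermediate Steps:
h + (110 - 79)*(-74) = -837 + (110 - 79)*(-74) = -837 + 31*(-74) = -837 - 2294 = -3131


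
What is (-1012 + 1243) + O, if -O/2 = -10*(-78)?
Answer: -1329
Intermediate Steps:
O = -1560 (O = -(-20)*(-78) = -2*780 = -1560)
(-1012 + 1243) + O = (-1012 + 1243) - 1560 = 231 - 1560 = -1329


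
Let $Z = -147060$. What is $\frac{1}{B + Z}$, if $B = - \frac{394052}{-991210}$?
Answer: $- \frac{495605}{72883474274} \approx -6.8 \cdot 10^{-6}$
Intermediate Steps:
$B = \frac{197026}{495605}$ ($B = \left(-394052\right) \left(- \frac{1}{991210}\right) = \frac{197026}{495605} \approx 0.39755$)
$\frac{1}{B + Z} = \frac{1}{\frac{197026}{495605} - 147060} = \frac{1}{- \frac{72883474274}{495605}} = - \frac{495605}{72883474274}$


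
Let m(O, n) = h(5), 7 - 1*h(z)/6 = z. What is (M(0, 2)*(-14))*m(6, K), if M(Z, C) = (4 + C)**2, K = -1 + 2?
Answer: -6048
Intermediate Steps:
K = 1
h(z) = 42 - 6*z
m(O, n) = 12 (m(O, n) = 42 - 6*5 = 42 - 30 = 12)
(M(0, 2)*(-14))*m(6, K) = ((4 + 2)**2*(-14))*12 = (6**2*(-14))*12 = (36*(-14))*12 = -504*12 = -6048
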